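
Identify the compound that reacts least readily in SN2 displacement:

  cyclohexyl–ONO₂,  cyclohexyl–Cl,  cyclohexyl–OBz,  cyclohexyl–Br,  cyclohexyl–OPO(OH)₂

Same R in every case — rank the leaving groups.
The more stable X⁻ (or X) is on its own — i.e. the weaker a base it is — the better a leaving group it makes.
cyclohexyl–Br loses Br⁻: pKₐ(HBr) ≈ -9
cyclohexyl–Cl loses Cl⁻: pKₐ(HCl) ≈ -7
cyclohexyl–ONO₂ loses NO₃⁻: pKₐ(HNO₃) ≈ -1.3
cyclohexyl–OPO(OH)₂ loses H₂PO₄⁻: pKₐ(H₃PO₄) ≈ 2.1
cyclohexyl–OBz loses PhCOO⁻: pKₐ(C₆H₅COOH) ≈ 4.2

cyclohexyl–OBz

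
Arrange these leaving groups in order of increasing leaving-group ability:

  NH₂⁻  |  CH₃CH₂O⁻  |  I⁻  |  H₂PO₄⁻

A good leaving group is a weak base: the lower the pKₐ of its conjugate acid, the more readily it departs.
I⁻: pKₐ(HI) ≈ -10
H₂PO₄⁻: pKₐ(H₃PO₄) ≈ 2.1 — moderate base; biological leaving group after further activation
CH₃CH₂O⁻: pKₐ(CH₃CH₂OH) ≈ 16 — strong base; alkoxides do not leave unassisted
NH₂⁻: pKₐ(NH₃) ≈ 38 — extremely strong base; never a leaving group
The question asks for worst first, so the sequence is read in increasing leaving-group ability.

NH₂⁻ < CH₃CH₂O⁻ < H₂PO₄⁻ < I⁻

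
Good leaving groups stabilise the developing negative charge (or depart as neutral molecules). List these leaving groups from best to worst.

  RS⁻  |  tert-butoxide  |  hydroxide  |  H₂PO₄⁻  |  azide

H₂PO₄⁻ > azide > RS⁻ > hydroxide > tert-butoxide

Leaving-group ability tracks the stability of the departed species; conjugate-acid pKₐ is the usual yardstick (lower pKₐ → better LG).
H₂PO₄⁻: pKₐ(H₃PO₄) ≈ 2.1 — moderate base; biological leaving group after further activation
azide: pKₐ(HN₃) ≈ 4.7 — linear, resonance-stabilised
RS⁻: pKₐ(RSH (a thiol)) ≈ 10.5 — moderately basic; rarely leaves without activation
hydroxide: pKₐ(H₂O) ≈ 15.7 — strong base; essentially never leaves without prior activation
tert-butoxide: pKₐ(t-BuOH) ≈ 18 — bulky, strongly basic alkoxide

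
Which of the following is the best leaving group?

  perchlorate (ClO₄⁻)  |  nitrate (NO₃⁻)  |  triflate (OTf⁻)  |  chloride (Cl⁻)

A good leaving group is a weak base: the lower the pKₐ of its conjugate acid, the more readily it departs.
triflate (OTf⁻): pKₐ(CF₃SO₃H (triflic acid)) ≈ -14
perchlorate (ClO₄⁻): pKₐ(HClO₄) ≈ -10
chloride (Cl⁻): pKₐ(HCl) ≈ -7
nitrate (NO₃⁻): pKₐ(HNO₃) ≈ -1.3

triflate (OTf⁻)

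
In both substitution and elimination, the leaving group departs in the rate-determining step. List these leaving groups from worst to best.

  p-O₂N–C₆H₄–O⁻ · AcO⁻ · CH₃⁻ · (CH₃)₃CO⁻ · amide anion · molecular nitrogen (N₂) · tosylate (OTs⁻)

A good leaving group is a weak base: the lower the pKₐ of its conjugate acid, the more readily it departs.
molecular nitrogen (N₂): no meaningful conjugate acid; N₂ departs as an exceptionally stable neutral molecule
tosylate (OTs⁻): pKₐ(p-CH₃C₆H₄SO₃H (TsOH)) ≈ -2.8
AcO⁻: pKₐ(CH₃COOH) ≈ 4.8
p-O₂N–C₆H₄–O⁻: pKₐ(p-nitrophenol) ≈ 7.2
(CH₃)₃CO⁻: pKₐ(t-BuOH) ≈ 18
amide anion: pKₐ(NH₃) ≈ 38
CH₃⁻: pKₐ(CH₄) ≈ 48
Listed from poorest to best leaving group as asked.

CH₃⁻ < amide anion < (CH₃)₃CO⁻ < p-O₂N–C₆H₄–O⁻ < AcO⁻ < tosylate (OTs⁻) < molecular nitrogen (N₂)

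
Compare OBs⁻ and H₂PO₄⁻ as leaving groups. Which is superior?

OBs⁻ is the better leaving group.
pKₐ(p-BrC₆H₄SO₃H) ≈ -2.8 versus pKₐ(H₃PO₄) ≈ 2.1: OBs⁻ is the much weaker base.
Arenesulfonate with a p-bromo substituent.

OBs⁻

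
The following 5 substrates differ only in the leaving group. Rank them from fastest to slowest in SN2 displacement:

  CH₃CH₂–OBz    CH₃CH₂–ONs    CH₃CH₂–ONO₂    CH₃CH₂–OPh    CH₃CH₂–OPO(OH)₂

Same R in every case — rank the leaving groups.
Rank by basicity of the departing species: weakest base leaves most easily.
CH₃CH₂–ONs loses ONs⁻: pKₐ(p-O₂NC₆H₄SO₃H) ≈ -3.5
CH₃CH₂–ONO₂ loses NO₃⁻: pKₐ(HNO₃) ≈ -1.3
CH₃CH₂–OPO(OH)₂ loses H₂PO₄⁻: pKₐ(H₃PO₄) ≈ 2.1
CH₃CH₂–OBz loses PhCOO⁻: pKₐ(C₆H₅COOH) ≈ 4.2
CH₃CH₂–OPh loses PhO⁻: pKₐ(C₆H₅OH (phenol)) ≈ 10

CH₃CH₂–ONs > CH₃CH₂–ONO₂ > CH₃CH₂–OPO(OH)₂ > CH₃CH₂–OBz > CH₃CH₂–OPh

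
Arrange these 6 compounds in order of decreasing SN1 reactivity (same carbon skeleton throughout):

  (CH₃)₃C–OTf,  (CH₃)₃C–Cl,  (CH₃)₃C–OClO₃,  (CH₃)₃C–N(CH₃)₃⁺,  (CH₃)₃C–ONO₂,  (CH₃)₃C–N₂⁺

Same R in every case — rank the leaving groups.
Leaving-group ability tracks the stability of the departed species; conjugate-acid pKₐ is the usual yardstick (lower pKₐ → better LG).
(CH₃)₃C–N₂⁺ loses N₂: no meaningful conjugate acid; N₂ departs as an exceptionally stable neutral molecule
(CH₃)₃C–OTf loses OTf⁻: pKₐ(CF₃SO₃H (triflic acid)) ≈ -14
(CH₃)₃C–OClO₃ loses ClO₄⁻: pKₐ(HClO₄) ≈ -10
(CH₃)₃C–Cl loses Cl⁻: pKₐ(HCl) ≈ -7
(CH₃)₃C–ONO₂ loses NO₃⁻: pKₐ(HNO₃) ≈ -1.3
(CH₃)₃C–N(CH₃)₃⁺ loses NR'₃: pKₐ(R'₃NH⁺) ≈ 10.7

(CH₃)₃C–N₂⁺ > (CH₃)₃C–OTf > (CH₃)₃C–OClO₃ > (CH₃)₃C–Cl > (CH₃)₃C–ONO₂ > (CH₃)₃C–N(CH₃)₃⁺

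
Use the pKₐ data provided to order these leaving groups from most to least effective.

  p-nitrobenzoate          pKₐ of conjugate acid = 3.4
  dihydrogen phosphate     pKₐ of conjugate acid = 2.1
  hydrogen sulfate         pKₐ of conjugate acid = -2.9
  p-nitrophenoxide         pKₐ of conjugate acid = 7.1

hydrogen sulfate > dihydrogen phosphate > p-nitrobenzoate > p-nitrophenoxide

Lower conjugate-acid pKₐ ⇒ weaker base ⇒ better leaving group.
Sorting by the given values: hydrogen sulfate (-2.9), dihydrogen phosphate (2.1), p-nitrobenzoate (3.4), p-nitrophenoxide (7.1).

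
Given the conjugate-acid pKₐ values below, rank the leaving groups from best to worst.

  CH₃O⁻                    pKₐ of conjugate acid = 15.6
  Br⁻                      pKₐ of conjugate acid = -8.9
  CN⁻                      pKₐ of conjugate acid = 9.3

Br⁻ > CN⁻ > CH₃O⁻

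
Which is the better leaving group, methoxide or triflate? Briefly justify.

triflate is the better leaving group.
pKₐ(CF₃SO₃H (triflic acid)) ≈ -14 versus pKₐ(CH₃OH) ≈ 15.5: triflate is the much weaker base.
Charge spread over three oxygens and a CF₃ group; the premier leaving group in synthesis.

triflate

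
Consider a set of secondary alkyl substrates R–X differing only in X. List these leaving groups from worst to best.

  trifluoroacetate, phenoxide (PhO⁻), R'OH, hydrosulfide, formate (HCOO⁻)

phenoxide (PhO⁻) < hydrosulfide < formate (HCOO⁻) < trifluoroacetate < R'OH

A good leaving group is a weak base: the lower the pKₐ of its conjugate acid, the more readily it departs.
R'OH: pKₐ(R'OH₂⁺) ≈ -2.4 — neutral; leaves from a protonated ether (an oxonium ion, R–O(H)R'⁺)
trifluoroacetate: pKₐ(CF₃COOH) ≈ 0.2 — strongly electron-withdrawing CF₃ stabilises the carboxylate
formate (HCOO⁻): pKₐ(HCOOH) ≈ 3.8 — resonance-stabilised carboxylate
hydrosulfide: pKₐ(H₂S) ≈ 7 — larger and more polarisable than the oxygen analogue
phenoxide (PhO⁻): pKₐ(C₆H₅OH (phenol)) ≈ 10 — resonance into the ring helps, but still a poor LG
Reversing gives the worst-to-best order requested.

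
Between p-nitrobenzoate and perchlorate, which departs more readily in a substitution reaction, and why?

perchlorate

perchlorate is the better leaving group.
pKₐ(HClO₄) ≈ -10 versus pKₐ(p-nitrobenzoic acid) ≈ 3.4: perchlorate is the much weaker base.
Extremely weak base; rarely used for safety reasons.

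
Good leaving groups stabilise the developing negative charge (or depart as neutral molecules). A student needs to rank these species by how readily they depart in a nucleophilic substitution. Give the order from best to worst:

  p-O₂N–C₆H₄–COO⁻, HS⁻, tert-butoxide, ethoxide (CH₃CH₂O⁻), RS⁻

p-O₂N–C₆H₄–COO⁻ > HS⁻ > RS⁻ > ethoxide (CH₃CH₂O⁻) > tert-butoxide

p-O₂N–C₆H₄–COO⁻: pKₐ(p-nitrobenzoic acid) ≈ 3.4 — electron-withdrawing nitro group stabilises the carboxylate
HS⁻: pKₐ(H₂S) ≈ 7 — larger and more polarisable than the oxygen analogue
RS⁻: pKₐ(RSH (a thiol)) ≈ 10.5 — moderately basic; rarely leaves without activation
ethoxide (CH₃CH₂O⁻): pKₐ(CH₃CH₂OH) ≈ 16 — strong base; alkoxides do not leave unassisted
tert-butoxide: pKₐ(t-BuOH) ≈ 18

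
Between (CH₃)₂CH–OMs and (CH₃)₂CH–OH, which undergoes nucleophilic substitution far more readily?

From (CH₃)₂CH–OH the departing group would be OH⁻ (pKₐ(H₂O) ≈ 15.7). Strong base; essentially never leaves without prior activation.
From (CH₃)₂CH–OMs the leaving group is OMs⁻ (pKₐ(CH₃SO₃H (MsOH)) ≈ -1.9). Resonance-delocalised alkanesulfonate.
(In practice (CH₃)₂CH–OMs is made from (CH₃)₂CH–OH by treatment with MsCl / Et₃N, converting the hydroxyl into a mesylate.)

(CH₃)₂CH–OMs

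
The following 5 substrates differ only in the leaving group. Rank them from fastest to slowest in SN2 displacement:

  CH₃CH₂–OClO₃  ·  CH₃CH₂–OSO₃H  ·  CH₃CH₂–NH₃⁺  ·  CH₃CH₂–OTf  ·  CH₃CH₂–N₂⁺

Same R in every case — rank the leaving groups.
The more stable X⁻ (or X) is on its own — i.e. the weaker a base it is — the better a leaving group it makes.
CH₃CH₂–N₂⁺ loses N₂: no meaningful conjugate acid; N₂ departs as an exceptionally stable neutral molecule
CH₃CH₂–OTf loses OTf⁻: pKₐ(CF₃SO₃H (triflic acid)) ≈ -14
CH₃CH₂–OClO₃ loses ClO₄⁻: pKₐ(HClO₄) ≈ -10
CH₃CH₂–OSO₃H loses HSO₄⁻: pKₐ(H₂SO₄) ≈ -3
CH₃CH₂–NH₃⁺ loses NH₃: pKₐ(NH₄⁺) ≈ 9.2

CH₃CH₂–N₂⁺ > CH₃CH₂–OTf > CH₃CH₂–OClO₃ > CH₃CH₂–OSO₃H > CH₃CH₂–NH₃⁺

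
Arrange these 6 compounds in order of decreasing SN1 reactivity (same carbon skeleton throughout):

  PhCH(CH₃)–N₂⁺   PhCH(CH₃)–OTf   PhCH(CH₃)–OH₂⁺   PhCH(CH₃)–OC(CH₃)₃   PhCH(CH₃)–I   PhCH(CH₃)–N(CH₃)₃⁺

Same R in every case — rank the leaving groups.
Leaving-group ability tracks the stability of the departed species; conjugate-acid pKₐ is the usual yardstick (lower pKₐ → better LG).
PhCH(CH₃)–N₂⁺ loses N₂: no meaningful conjugate acid; N₂ departs as an exceptionally stable neutral molecule
PhCH(CH₃)–OTf loses OTf⁻: pKₐ(CF₃SO₃H (triflic acid)) ≈ -14
PhCH(CH₃)–I loses I⁻: pKₐ(HI) ≈ -10
PhCH(CH₃)–OH₂⁺ loses H₂O: pKₐ(H₃O⁺) ≈ -1.7
PhCH(CH₃)–N(CH₃)₃⁺ loses NR'₃: pKₐ(R'₃NH⁺) ≈ 10.7
PhCH(CH₃)–OC(CH₃)₃ loses (CH₃)₃CO⁻: pKₐ(t-BuOH) ≈ 18

PhCH(CH₃)–N₂⁺ > PhCH(CH₃)–OTf > PhCH(CH₃)–I > PhCH(CH₃)–OH₂⁺ > PhCH(CH₃)–N(CH₃)₃⁺ > PhCH(CH₃)–OC(CH₃)₃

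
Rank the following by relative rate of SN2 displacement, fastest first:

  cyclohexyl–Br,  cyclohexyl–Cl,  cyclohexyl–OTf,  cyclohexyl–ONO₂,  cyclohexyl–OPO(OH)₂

With the same alkyl group throughout, only the leaving group differentiates the rates.
The more stable X⁻ (or X) is on its own — i.e. the weaker a base it is — the better a leaving group it makes.
cyclohexyl–OTf loses OTf⁻: pKₐ(CF₃SO₃H (triflic acid)) ≈ -14
cyclohexyl–Br loses Br⁻: pKₐ(HBr) ≈ -9
cyclohexyl–Cl loses Cl⁻: pKₐ(HCl) ≈ -7
cyclohexyl–ONO₂ loses NO₃⁻: pKₐ(HNO₃) ≈ -1.3
cyclohexyl–OPO(OH)₂ loses H₂PO₄⁻: pKₐ(H₃PO₄) ≈ 2.1

cyclohexyl–OTf > cyclohexyl–Br > cyclohexyl–Cl > cyclohexyl–ONO₂ > cyclohexyl–OPO(OH)₂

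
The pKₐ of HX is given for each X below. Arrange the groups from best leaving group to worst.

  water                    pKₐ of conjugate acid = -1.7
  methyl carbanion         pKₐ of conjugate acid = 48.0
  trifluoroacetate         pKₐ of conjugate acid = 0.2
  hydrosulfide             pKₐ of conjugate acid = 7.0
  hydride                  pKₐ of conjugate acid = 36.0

Lower conjugate-acid pKₐ ⇒ weaker base ⇒ better leaving group.
Sorting by the given values: water (-1.7), trifluoroacetate (0.2), hydrosulfide (7.0), hydride (36.0), methyl carbanion (48.0).

water > trifluoroacetate > hydrosulfide > hydride > methyl carbanion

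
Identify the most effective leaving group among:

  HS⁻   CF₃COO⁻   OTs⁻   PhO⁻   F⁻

OTs⁻

Rank by basicity of the departing species: weakest base leaves most easily.
OTs⁻: pKₐ(p-CH₃C₆H₄SO₃H (TsOH)) ≈ -2.8
CF₃COO⁻: pKₐ(CF₃COOH) ≈ 0.2
F⁻: pKₐ(HF) ≈ 3.2
HS⁻: pKₐ(H₂S) ≈ 7
PhO⁻: pKₐ(C₆H₅OH (phenol)) ≈ 10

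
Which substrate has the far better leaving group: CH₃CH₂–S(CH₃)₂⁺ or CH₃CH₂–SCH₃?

From CH₃CH₂–SCH₃ the departing group would be RS⁻ (pKₐ(RSH (a thiol)) ≈ 10.5). Moderately basic; rarely leaves without activation.
From CH₃CH₂–S(CH₃)₂⁺ the leaving group is SR'₂ (pKₐ(R'₂SH⁺) ≈ -7). Neutral; leaves from a sulfonium salt (R–SR'₂⁺).
(In practice CH₃CH₂–S(CH₃)₂⁺ is made from CH₃CH₂–SCH₃ by S-methylation with CH₃I, allowing neutral dimethyl sulfide, rather than methanethiolate, to depart.)

CH₃CH₂–S(CH₃)₂⁺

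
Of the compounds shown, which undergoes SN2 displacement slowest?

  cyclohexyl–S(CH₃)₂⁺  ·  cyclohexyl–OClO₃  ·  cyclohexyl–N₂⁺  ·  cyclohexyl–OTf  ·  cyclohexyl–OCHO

cyclohexyl–OCHO

Identical carbon frameworks mean the comparison reduces to leaving-group quality.
Leaving-group ability tracks the stability of the departed species; conjugate-acid pKₐ is the usual yardstick (lower pKₐ → better LG).
cyclohexyl–N₂⁺ loses N₂: no meaningful conjugate acid; N₂ departs as an exceptionally stable neutral molecule
cyclohexyl–OTf loses OTf⁻: pKₐ(CF₃SO₃H (triflic acid)) ≈ -14
cyclohexyl–OClO₃ loses ClO₄⁻: pKₐ(HClO₄) ≈ -10
cyclohexyl–S(CH₃)₂⁺ loses SR'₂: pKₐ(R'₂SH⁺) ≈ -7
cyclohexyl–OCHO loses HCOO⁻: pKₐ(HCOOH) ≈ 3.8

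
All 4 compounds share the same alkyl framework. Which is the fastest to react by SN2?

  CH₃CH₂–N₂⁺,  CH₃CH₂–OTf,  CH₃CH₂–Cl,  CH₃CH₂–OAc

CH₃CH₂–N₂⁺

Same R in every case — rank the leaving groups.
The more stable X⁻ (or X) is on its own — i.e. the weaker a base it is — the better a leaving group it makes.
CH₃CH₂–N₂⁺ loses N₂: no meaningful conjugate acid; N₂ departs as an exceptionally stable neutral molecule
CH₃CH₂–OTf loses OTf⁻: pKₐ(CF₃SO₃H (triflic acid)) ≈ -14
CH₃CH₂–Cl loses Cl⁻: pKₐ(HCl) ≈ -7
CH₃CH₂–OAc loses AcO⁻: pKₐ(CH₃COOH) ≈ 4.8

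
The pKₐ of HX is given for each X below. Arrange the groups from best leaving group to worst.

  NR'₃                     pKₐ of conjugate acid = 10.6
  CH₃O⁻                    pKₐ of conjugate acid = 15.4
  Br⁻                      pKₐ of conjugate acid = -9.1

Lower conjugate-acid pKₐ ⇒ weaker base ⇒ better leaving group.
Sorting by the given values: Br⁻ (-9.1), NR'₃ (10.6), CH₃O⁻ (15.4).

Br⁻ > NR'₃ > CH₃O⁻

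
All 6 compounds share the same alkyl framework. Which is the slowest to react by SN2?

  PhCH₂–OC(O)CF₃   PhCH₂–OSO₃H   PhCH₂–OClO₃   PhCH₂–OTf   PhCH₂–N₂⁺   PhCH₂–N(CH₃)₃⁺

PhCH₂–N(CH₃)₃⁺

Identical carbon frameworks mean the comparison reduces to leaving-group quality.
The more stable X⁻ (or X) is on its own — i.e. the weaker a base it is — the better a leaving group it makes.
PhCH₂–N₂⁺ loses N₂: no meaningful conjugate acid; N₂ departs as an exceptionally stable neutral molecule
PhCH₂–OTf loses OTf⁻: pKₐ(CF₃SO₃H (triflic acid)) ≈ -14
PhCH₂–OClO₃ loses ClO₄⁻: pKₐ(HClO₄) ≈ -10
PhCH₂–OSO₃H loses HSO₄⁻: pKₐ(H₂SO₄) ≈ -3
PhCH₂–OC(O)CF₃ loses CF₃COO⁻: pKₐ(CF₃COOH) ≈ 0.2
PhCH₂–N(CH₃)₃⁺ loses NR'₃: pKₐ(R'₃NH⁺) ≈ 10.7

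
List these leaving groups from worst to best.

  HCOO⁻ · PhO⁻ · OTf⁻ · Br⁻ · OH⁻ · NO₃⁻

OH⁻ < PhO⁻ < HCOO⁻ < NO₃⁻ < Br⁻ < OTf⁻

OTf⁻: pKₐ(CF₃SO₃H (triflic acid)) ≈ -14 — charge spread over three oxygens and a CF₃ group; the premier leaving group in synthesis
Br⁻: pKₐ(HBr) ≈ -9 — weak base; good leaving group
NO₃⁻: pKₐ(HNO₃) ≈ -1.3
HCOO⁻: pKₐ(HCOOH) ≈ 3.8 — resonance-stabilised carboxylate
PhO⁻: pKₐ(C₆H₅OH (phenol)) ≈ 10 — resonance into the ring helps, but still a poor LG
OH⁻: pKₐ(H₂O) ≈ 15.7 — strong base; essentially never leaves without prior activation
Reversing gives the worst-to-best order requested.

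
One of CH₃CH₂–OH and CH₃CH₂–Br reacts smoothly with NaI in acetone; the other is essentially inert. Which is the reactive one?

From CH₃CH₂–OH the departing group would be OH⁻ (pKₐ(H₂O) ≈ 15.7). Strong base; essentially never leaves without prior activation.
From CH₃CH₂–Br the leaving group is Br⁻ (pKₐ(HBr) ≈ -9). Weak base; good leaving group.
(In practice CH₃CH₂–Br is made from CH₃CH₂–OH by treatment with PBr₃, replacing the hydroxyl with bromide.)

CH₃CH₂–Br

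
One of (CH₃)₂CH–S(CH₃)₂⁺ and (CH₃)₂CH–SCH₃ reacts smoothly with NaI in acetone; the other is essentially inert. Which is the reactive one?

(CH₃)₂CH–S(CH₃)₂⁺

From (CH₃)₂CH–SCH₃ the departing group would be RS⁻ (pKₐ(RSH (a thiol)) ≈ 10.5). Moderately basic; rarely leaves without activation.
From (CH₃)₂CH–S(CH₃)₂⁺ the leaving group is SR'₂ (pKₐ(R'₂SH⁺) ≈ -7). Neutral; leaves from a sulfonium salt (R–SR'₂⁺).
(In practice (CH₃)₂CH–S(CH₃)₂⁺ is made from (CH₃)₂CH–SCH₃ by S-methylation with CH₃I, allowing neutral dimethyl sulfide, rather than methanethiolate, to depart.)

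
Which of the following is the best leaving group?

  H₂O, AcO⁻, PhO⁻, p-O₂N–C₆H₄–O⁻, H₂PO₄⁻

H₂O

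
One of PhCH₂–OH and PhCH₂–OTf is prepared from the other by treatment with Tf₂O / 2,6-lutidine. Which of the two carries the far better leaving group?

From PhCH₂–OH the departing group would be OH⁻ (pKₐ(H₂O) ≈ 15.7). Strong base; essentially never leaves without prior activation.
From PhCH₂–OTf the leaving group is OTf⁻ (pKₐ(CF₃SO₃H (triflic acid)) ≈ -14). Charge spread over three oxygens and a CF₃ group; the premier leaving group in synthesis.
Treatment with Tf₂O / 2,6-lutidine works by converting the hydroxyl into a triflate, making PhCH₂–OTf enormously more reactive.

PhCH₂–OTf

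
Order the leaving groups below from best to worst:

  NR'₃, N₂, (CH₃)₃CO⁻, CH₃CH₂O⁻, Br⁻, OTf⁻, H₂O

N₂ > OTf⁻ > Br⁻ > H₂O > NR'₃ > CH₃CH₂O⁻ > (CH₃)₃CO⁻

A good leaving group is a weak base: the lower the pKₐ of its conjugate acid, the more readily it departs.
N₂: no meaningful conjugate acid; N₂ departs as an exceptionally stable neutral molecule
OTf⁻: pKₐ(CF₃SO₃H (triflic acid)) ≈ -14
Br⁻: pKₐ(HBr) ≈ -9 — weak base; good leaving group
H₂O: pKₐ(H₃O⁺) ≈ -1.7 — neutral; leaves from a protonated alcohol (R–OH₂⁺)
NR'₃: pKₐ(R'₃NH⁺) ≈ 10.7 — neutral but still a fairly strong base; Hofmann-elimination LG
CH₃CH₂O⁻: pKₐ(CH₃CH₂OH) ≈ 16
(CH₃)₃CO⁻: pKₐ(t-BuOH) ≈ 18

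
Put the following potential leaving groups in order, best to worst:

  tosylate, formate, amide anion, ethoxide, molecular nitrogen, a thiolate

molecular nitrogen > tosylate > formate > a thiolate > ethoxide > amide anion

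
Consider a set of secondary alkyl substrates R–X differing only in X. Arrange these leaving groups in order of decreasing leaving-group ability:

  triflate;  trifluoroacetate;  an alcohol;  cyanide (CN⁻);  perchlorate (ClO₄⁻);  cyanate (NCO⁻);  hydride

triflate > perchlorate (ClO₄⁻) > an alcohol > trifluoroacetate > cyanate (NCO⁻) > cyanide (CN⁻) > hydride

Rank by basicity of the departing species: weakest base leaves most easily.
triflate: pKₐ(CF₃SO₃H (triflic acid)) ≈ -14 — charge spread over three oxygens and a CF₃ group; the premier leaving group in synthesis
perchlorate (ClO₄⁻): pKₐ(HClO₄) ≈ -10
an alcohol: pKₐ(R'OH₂⁺) ≈ -2.4
trifluoroacetate: pKₐ(CF₃COOH) ≈ 0.2
cyanate (NCO⁻): pKₐ(HOCN) ≈ 3.5 — resonance between N and O
cyanide (CN⁻): pKₐ(HCN) ≈ 9.2
hydride: pKₐ(H₂) ≈ 36 — extremely strong base; leaves only in special hydride-transfer contexts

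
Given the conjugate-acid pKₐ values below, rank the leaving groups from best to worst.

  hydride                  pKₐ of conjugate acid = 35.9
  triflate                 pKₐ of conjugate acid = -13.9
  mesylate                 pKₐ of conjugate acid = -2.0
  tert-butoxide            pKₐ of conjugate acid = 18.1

Lower conjugate-acid pKₐ ⇒ weaker base ⇒ better leaving group.
Sorting by the given values: triflate (-13.9), mesylate (-2.0), tert-butoxide (18.1), hydride (35.9).

triflate > mesylate > tert-butoxide > hydride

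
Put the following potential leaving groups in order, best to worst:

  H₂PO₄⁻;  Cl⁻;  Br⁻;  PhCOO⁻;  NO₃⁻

The more stable X⁻ (or X) is on its own — i.e. the weaker a base it is — the better a leaving group it makes.
Br⁻: pKₐ(HBr) ≈ -9
Cl⁻: pKₐ(HCl) ≈ -7
NO₃⁻: pKₐ(HNO₃) ≈ -1.3
H₂PO₄⁻: pKₐ(H₃PO₄) ≈ 2.1
PhCOO⁻: pKₐ(C₆H₅COOH) ≈ 4.2

Br⁻ > Cl⁻ > NO₃⁻ > H₂PO₄⁻ > PhCOO⁻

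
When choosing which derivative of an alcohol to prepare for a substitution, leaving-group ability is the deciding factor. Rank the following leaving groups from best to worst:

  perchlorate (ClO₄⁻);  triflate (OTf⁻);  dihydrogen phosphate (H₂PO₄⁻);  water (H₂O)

triflate (OTf⁻) > perchlorate (ClO₄⁻) > water (H₂O) > dihydrogen phosphate (H₂PO₄⁻)

Rank by basicity of the departing species: weakest base leaves most easily.
triflate (OTf⁻): pKₐ(CF₃SO₃H (triflic acid)) ≈ -14
perchlorate (ClO₄⁻): pKₐ(HClO₄) ≈ -10
water (H₂O): pKₐ(H₃O⁺) ≈ -1.7
dihydrogen phosphate (H₂PO₄⁻): pKₐ(H₃PO₄) ≈ 2.1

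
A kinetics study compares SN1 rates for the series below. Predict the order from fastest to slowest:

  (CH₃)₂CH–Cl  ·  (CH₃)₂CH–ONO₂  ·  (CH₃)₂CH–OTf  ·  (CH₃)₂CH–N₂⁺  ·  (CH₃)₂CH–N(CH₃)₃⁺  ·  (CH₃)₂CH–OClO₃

(CH₃)₂CH–N₂⁺ > (CH₃)₂CH–OTf > (CH₃)₂CH–OClO₃ > (CH₃)₂CH–Cl > (CH₃)₂CH–ONO₂ > (CH₃)₂CH–N(CH₃)₃⁺

The skeletons are identical, so relative rate is governed entirely by leaving-group ability.
Leaving-group ability tracks the stability of the departed species; conjugate-acid pKₐ is the usual yardstick (lower pKₐ → better LG).
(CH₃)₂CH–N₂⁺ loses N₂: no meaningful conjugate acid; N₂ departs as an exceptionally stable neutral molecule
(CH₃)₂CH–OTf loses OTf⁻: pKₐ(CF₃SO₃H (triflic acid)) ≈ -14
(CH₃)₂CH–OClO₃ loses ClO₄⁻: pKₐ(HClO₄) ≈ -10
(CH₃)₂CH–Cl loses Cl⁻: pKₐ(HCl) ≈ -7
(CH₃)₂CH–ONO₂ loses NO₃⁻: pKₐ(HNO₃) ≈ -1.3
(CH₃)₂CH–N(CH₃)₃⁺ loses NR'₃: pKₐ(R'₃NH⁺) ≈ 10.7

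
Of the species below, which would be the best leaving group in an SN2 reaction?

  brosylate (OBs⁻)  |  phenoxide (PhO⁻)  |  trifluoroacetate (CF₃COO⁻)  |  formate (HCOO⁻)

brosylate (OBs⁻)

brosylate (OBs⁻): pKₐ(p-BrC₆H₄SO₃H) ≈ -2.8
trifluoroacetate (CF₃COO⁻): pKₐ(CF₃COOH) ≈ 0.2
formate (HCOO⁻): pKₐ(HCOOH) ≈ 3.8
phenoxide (PhO⁻): pKₐ(C₆H₅OH (phenol)) ≈ 10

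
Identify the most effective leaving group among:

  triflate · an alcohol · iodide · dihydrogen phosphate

Leaving-group ability tracks the stability of the departed species; conjugate-acid pKₐ is the usual yardstick (lower pKₐ → better LG).
triflate: pKₐ(CF₃SO₃H (triflic acid)) ≈ -14
iodide: pKₐ(HI) ≈ -10
an alcohol: pKₐ(R'OH₂⁺) ≈ -2.4
dihydrogen phosphate: pKₐ(H₃PO₄) ≈ 2.1

triflate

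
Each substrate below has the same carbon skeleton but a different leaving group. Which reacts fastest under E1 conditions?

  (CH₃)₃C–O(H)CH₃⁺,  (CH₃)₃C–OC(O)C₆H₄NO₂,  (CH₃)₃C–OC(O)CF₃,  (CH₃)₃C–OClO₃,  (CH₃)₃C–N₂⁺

(CH₃)₃C–N₂⁺

Same R in every case — rank the leaving groups.
The more stable X⁻ (or X) is on its own — i.e. the weaker a base it is — the better a leaving group it makes.
(CH₃)₃C–N₂⁺ loses N₂: no meaningful conjugate acid; N₂ departs as an exceptionally stable neutral molecule
(CH₃)₃C–OClO₃ loses ClO₄⁻: pKₐ(HClO₄) ≈ -10
(CH₃)₃C–O(H)CH₃⁺ loses R'OH: pKₐ(R'OH₂⁺) ≈ -2.4
(CH₃)₃C–OC(O)CF₃ loses CF₃COO⁻: pKₐ(CF₃COOH) ≈ 0.2
(CH₃)₃C–OC(O)C₆H₄NO₂ loses p-O₂N–C₆H₄–COO⁻: pKₐ(p-nitrobenzoic acid) ≈ 3.4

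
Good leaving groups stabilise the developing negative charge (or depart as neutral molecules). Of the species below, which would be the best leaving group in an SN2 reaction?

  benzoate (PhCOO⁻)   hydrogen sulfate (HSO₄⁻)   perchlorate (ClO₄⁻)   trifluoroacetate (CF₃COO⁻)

The more stable X⁻ (or X) is on its own — i.e. the weaker a base it is — the better a leaving group it makes.
perchlorate (ClO₄⁻): pKₐ(HClO₄) ≈ -10
hydrogen sulfate (HSO₄⁻): pKₐ(H₂SO₄) ≈ -3
trifluoroacetate (CF₃COO⁻): pKₐ(CF₃COOH) ≈ 0.2
benzoate (PhCOO⁻): pKₐ(C₆H₅COOH) ≈ 4.2

perchlorate (ClO₄⁻)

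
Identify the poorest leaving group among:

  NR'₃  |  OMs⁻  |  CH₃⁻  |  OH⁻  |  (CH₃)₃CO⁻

Leaving-group ability tracks the stability of the departed species; conjugate-acid pKₐ is the usual yardstick (lower pKₐ → better LG).
OMs⁻: pKₐ(CH₃SO₃H (MsOH)) ≈ -1.9
NR'₃: pKₐ(R'₃NH⁺) ≈ 10.7
OH⁻: pKₐ(H₂O) ≈ 15.7
(CH₃)₃CO⁻: pKₐ(t-BuOH) ≈ 18
CH₃⁻: pKₐ(CH₄) ≈ 48

CH₃⁻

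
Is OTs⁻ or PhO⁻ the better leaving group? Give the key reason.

OTs⁻ is the better leaving group.
pKₐ(p-CH₃C₆H₄SO₃H (TsOH)) ≈ -2.8 versus pKₐ(C₆H₅OH (phenol)) ≈ 10: OTs⁻ is the much weaker base.
Resonance-delocalised arenesulfonate.

OTs⁻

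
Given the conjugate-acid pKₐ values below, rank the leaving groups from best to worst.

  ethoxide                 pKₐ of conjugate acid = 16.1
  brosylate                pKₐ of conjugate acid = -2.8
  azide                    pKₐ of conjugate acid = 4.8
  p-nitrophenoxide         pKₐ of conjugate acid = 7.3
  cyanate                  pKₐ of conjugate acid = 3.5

brosylate > cyanate > azide > p-nitrophenoxide > ethoxide

Lower conjugate-acid pKₐ ⇒ weaker base ⇒ better leaving group.
Sorting by the given values: brosylate (-2.8), cyanate (3.5), azide (4.8), p-nitrophenoxide (7.3), ethoxide (16.1).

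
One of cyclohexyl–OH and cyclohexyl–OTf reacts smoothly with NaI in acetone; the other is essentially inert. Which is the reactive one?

cyclohexyl–OTf

From cyclohexyl–OH the departing group would be OH⁻ (pKₐ(H₂O) ≈ 15.7). Strong base; essentially never leaves without prior activation.
From cyclohexyl–OTf the leaving group is OTf⁻ (pKₐ(CF₃SO₃H (triflic acid)) ≈ -14). Charge spread over three oxygens and a CF₃ group; the premier leaving group in synthesis.
(In practice cyclohexyl–OTf is made from cyclohexyl–OH by treatment with Tf₂O / 2,6-lutidine, converting the hydroxyl into a triflate.)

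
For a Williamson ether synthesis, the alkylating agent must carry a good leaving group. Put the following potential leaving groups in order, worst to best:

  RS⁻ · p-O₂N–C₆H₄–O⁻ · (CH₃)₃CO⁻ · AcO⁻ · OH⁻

AcO⁻: pKₐ(CH₃COOH) ≈ 4.8
p-O₂N–C₆H₄–O⁻: pKₐ(p-nitrophenol) ≈ 7.2
RS⁻: pKₐ(RSH (a thiol)) ≈ 10.5
OH⁻: pKₐ(H₂O) ≈ 15.7
(CH₃)₃CO⁻: pKₐ(t-BuOH) ≈ 18
Listed from poorest to best leaving group as asked.

(CH₃)₃CO⁻ < OH⁻ < RS⁻ < p-O₂N–C₆H₄–O⁻ < AcO⁻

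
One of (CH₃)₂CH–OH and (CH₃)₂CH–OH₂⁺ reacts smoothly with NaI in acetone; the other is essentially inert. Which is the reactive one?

From (CH₃)₂CH–OH the departing group would be OH⁻ (pKₐ(H₂O) ≈ 15.7). Strong base; essentially never leaves without prior activation.
From (CH₃)₂CH–OH₂⁺ the leaving group is H₂O (pKₐ(H₃O⁺) ≈ -1.7). Neutral; leaves from a protonated alcohol (R–OH₂⁺).
(In practice (CH₃)₂CH–OH₂⁺ is made from (CH₃)₂CH–OH by protonation with strong acid, converting the leaving group from hydroxide to neutral water.)

(CH₃)₂CH–OH₂⁺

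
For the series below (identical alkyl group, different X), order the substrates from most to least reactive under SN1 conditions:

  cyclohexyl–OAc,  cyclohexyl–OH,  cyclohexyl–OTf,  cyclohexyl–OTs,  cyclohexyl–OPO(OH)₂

Identical carbon frameworks mean the comparison reduces to leaving-group quality.
The more stable X⁻ (or X) is on its own — i.e. the weaker a base it is — the better a leaving group it makes.
cyclohexyl–OTf loses OTf⁻: pKₐ(CF₃SO₃H (triflic acid)) ≈ -14
cyclohexyl–OTs loses OTs⁻: pKₐ(p-CH₃C₆H₄SO₃H (TsOH)) ≈ -2.8
cyclohexyl–OPO(OH)₂ loses H₂PO₄⁻: pKₐ(H₃PO₄) ≈ 2.1
cyclohexyl–OAc loses AcO⁻: pKₐ(CH₃COOH) ≈ 4.8
cyclohexyl–OH loses OH⁻: pKₐ(H₂O) ≈ 15.7

cyclohexyl–OTf > cyclohexyl–OTs > cyclohexyl–OPO(OH)₂ > cyclohexyl–OAc > cyclohexyl–OH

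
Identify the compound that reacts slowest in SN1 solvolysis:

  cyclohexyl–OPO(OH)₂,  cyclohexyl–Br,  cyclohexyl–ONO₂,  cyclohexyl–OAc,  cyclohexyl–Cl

Identical carbon frameworks mean the comparison reduces to leaving-group quality.
The more stable X⁻ (or X) is on its own — i.e. the weaker a base it is — the better a leaving group it makes.
cyclohexyl–Br loses Br⁻: pKₐ(HBr) ≈ -9
cyclohexyl–Cl loses Cl⁻: pKₐ(HCl) ≈ -7
cyclohexyl–ONO₂ loses NO₃⁻: pKₐ(HNO₃) ≈ -1.3
cyclohexyl–OPO(OH)₂ loses H₂PO₄⁻: pKₐ(H₃PO₄) ≈ 2.1
cyclohexyl–OAc loses AcO⁻: pKₐ(CH₃COOH) ≈ 4.8

cyclohexyl–OAc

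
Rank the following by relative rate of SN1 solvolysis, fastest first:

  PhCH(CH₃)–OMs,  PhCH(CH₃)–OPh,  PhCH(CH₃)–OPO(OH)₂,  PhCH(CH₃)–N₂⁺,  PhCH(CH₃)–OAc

PhCH(CH₃)–N₂⁺ > PhCH(CH₃)–OMs > PhCH(CH₃)–OPO(OH)₂ > PhCH(CH₃)–OAc > PhCH(CH₃)–OPh

With the same alkyl group throughout, only the leaving group differentiates the rates.
A good leaving group is a weak base: the lower the pKₐ of its conjugate acid, the more readily it departs.
PhCH(CH₃)–N₂⁺ loses N₂: no meaningful conjugate acid; N₂ departs as an exceptionally stable neutral molecule
PhCH(CH₃)–OMs loses OMs⁻: pKₐ(CH₃SO₃H (MsOH)) ≈ -1.9
PhCH(CH₃)–OPO(OH)₂ loses H₂PO₄⁻: pKₐ(H₃PO₄) ≈ 2.1
PhCH(CH₃)–OAc loses AcO⁻: pKₐ(CH₃COOH) ≈ 4.8
PhCH(CH₃)–OPh loses PhO⁻: pKₐ(C₆H₅OH (phenol)) ≈ 10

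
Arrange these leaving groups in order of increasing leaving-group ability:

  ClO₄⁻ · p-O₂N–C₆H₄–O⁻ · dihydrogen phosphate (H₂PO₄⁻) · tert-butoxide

tert-butoxide < p-O₂N–C₆H₄–O⁻ < dihydrogen phosphate (H₂PO₄⁻) < ClO₄⁻

ClO₄⁻: pKₐ(HClO₄) ≈ -10
dihydrogen phosphate (H₂PO₄⁻): pKₐ(H₃PO₄) ≈ 2.1
p-O₂N–C₆H₄–O⁻: pKₐ(p-nitrophenol) ≈ 7.2
tert-butoxide: pKₐ(t-BuOH) ≈ 18
Listed from poorest to best leaving group as asked.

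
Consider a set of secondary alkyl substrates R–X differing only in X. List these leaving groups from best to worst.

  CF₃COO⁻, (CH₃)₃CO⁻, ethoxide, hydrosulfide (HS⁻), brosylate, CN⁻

brosylate > CF₃COO⁻ > hydrosulfide (HS⁻) > CN⁻ > ethoxide > (CH₃)₃CO⁻

The more stable X⁻ (or X) is on its own — i.e. the weaker a base it is — the better a leaving group it makes.
brosylate: pKₐ(p-BrC₆H₄SO₃H) ≈ -2.8
CF₃COO⁻: pKₐ(CF₃COOH) ≈ 0.2
hydrosulfide (HS⁻): pKₐ(H₂S) ≈ 7
CN⁻: pKₐ(HCN) ≈ 9.2
ethoxide: pKₐ(CH₃CH₂OH) ≈ 16
(CH₃)₃CO⁻: pKₐ(t-BuOH) ≈ 18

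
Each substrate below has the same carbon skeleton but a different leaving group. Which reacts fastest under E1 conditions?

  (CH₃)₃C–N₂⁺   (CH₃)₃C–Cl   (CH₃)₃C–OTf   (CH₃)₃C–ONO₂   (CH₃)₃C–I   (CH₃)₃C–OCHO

(CH₃)₃C–N₂⁺

Same R in every case — rank the leaving groups.
A good leaving group is a weak base: the lower the pKₐ of its conjugate acid, the more readily it departs.
(CH₃)₃C–N₂⁺ loses N₂: no meaningful conjugate acid; N₂ departs as an exceptionally stable neutral molecule
(CH₃)₃C–OTf loses OTf⁻: pKₐ(CF₃SO₃H (triflic acid)) ≈ -14
(CH₃)₃C–I loses I⁻: pKₐ(HI) ≈ -10
(CH₃)₃C–Cl loses Cl⁻: pKₐ(HCl) ≈ -7
(CH₃)₃C–ONO₂ loses NO₃⁻: pKₐ(HNO₃) ≈ -1.3
(CH₃)₃C–OCHO loses HCOO⁻: pKₐ(HCOOH) ≈ 3.8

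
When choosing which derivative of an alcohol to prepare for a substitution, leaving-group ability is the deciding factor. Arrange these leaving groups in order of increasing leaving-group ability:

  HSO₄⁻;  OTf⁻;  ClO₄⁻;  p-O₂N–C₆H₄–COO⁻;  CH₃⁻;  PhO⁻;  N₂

CH₃⁻ < PhO⁻ < p-O₂N–C₆H₄–COO⁻ < HSO₄⁻ < ClO₄⁻ < OTf⁻ < N₂

Leaving-group ability tracks the stability of the departed species; conjugate-acid pKₐ is the usual yardstick (lower pKₐ → better LG).
N₂: no meaningful conjugate acid; N₂ departs as an exceptionally stable neutral molecule
OTf⁻: pKₐ(CF₃SO₃H (triflic acid)) ≈ -14
ClO₄⁻: pKₐ(HClO₄) ≈ -10
HSO₄⁻: pKₐ(H₂SO₄) ≈ -3
p-O₂N–C₆H₄–COO⁻: pKₐ(p-nitrobenzoic acid) ≈ 3.4 — electron-withdrawing nitro group stabilises the carboxylate
PhO⁻: pKₐ(C₆H₅OH (phenol)) ≈ 10 — resonance into the ring helps, but still a poor LG
CH₃⁻: pKₐ(CH₄) ≈ 48 — unstabilised carbanion; the worst conceivable leaving group
The question asks for worst first, so the sequence is read in increasing leaving-group ability.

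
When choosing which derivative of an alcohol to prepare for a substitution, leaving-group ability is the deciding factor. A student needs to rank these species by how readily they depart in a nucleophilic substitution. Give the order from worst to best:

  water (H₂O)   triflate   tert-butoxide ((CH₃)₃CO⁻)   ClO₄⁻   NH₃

tert-butoxide ((CH₃)₃CO⁻) < NH₃ < water (H₂O) < ClO₄⁻ < triflate

Rank by basicity of the departing species: weakest base leaves most easily.
triflate: pKₐ(CF₃SO₃H (triflic acid)) ≈ -14 — charge spread over three oxygens and a CF₃ group; the premier leaving group in synthesis
ClO₄⁻: pKₐ(HClO₄) ≈ -10 — extremely weak base; rarely used for safety reasons
water (H₂O): pKₐ(H₃O⁺) ≈ -1.7 — neutral; leaves from a protonated alcohol (R–OH₂⁺)
NH₃: pKₐ(NH₄⁺) ≈ 9.2
tert-butoxide ((CH₃)₃CO⁻): pKₐ(t-BuOH) ≈ 18 — bulky, strongly basic alkoxide
Listed from poorest to best leaving group as asked.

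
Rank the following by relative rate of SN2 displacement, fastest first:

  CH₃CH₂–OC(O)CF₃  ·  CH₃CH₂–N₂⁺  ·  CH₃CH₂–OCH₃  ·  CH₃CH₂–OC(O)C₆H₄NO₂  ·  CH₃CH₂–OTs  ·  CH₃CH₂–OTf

The skeletons are identical, so relative rate is governed entirely by leaving-group ability.
The more stable X⁻ (or X) is on its own — i.e. the weaker a base it is — the better a leaving group it makes.
CH₃CH₂–N₂⁺ loses N₂: no meaningful conjugate acid; N₂ departs as an exceptionally stable neutral molecule
CH₃CH₂–OTf loses OTf⁻: pKₐ(CF₃SO₃H (triflic acid)) ≈ -14
CH₃CH₂–OTs loses OTs⁻: pKₐ(p-CH₃C₆H₄SO₃H (TsOH)) ≈ -2.8
CH₃CH₂–OC(O)CF₃ loses CF₃COO⁻: pKₐ(CF₃COOH) ≈ 0.2
CH₃CH₂–OC(O)C₆H₄NO₂ loses p-O₂N–C₆H₄–COO⁻: pKₐ(p-nitrobenzoic acid) ≈ 3.4
CH₃CH₂–OCH₃ loses CH₃O⁻: pKₐ(CH₃OH) ≈ 15.5

CH₃CH₂–N₂⁺ > CH₃CH₂–OTf > CH₃CH₂–OTs > CH₃CH₂–OC(O)CF₃ > CH₃CH₂–OC(O)C₆H₄NO₂ > CH₃CH₂–OCH₃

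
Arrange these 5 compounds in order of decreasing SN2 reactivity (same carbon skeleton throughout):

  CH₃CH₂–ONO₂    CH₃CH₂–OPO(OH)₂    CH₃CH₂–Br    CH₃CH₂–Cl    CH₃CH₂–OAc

CH₃CH₂–Br > CH₃CH₂–Cl > CH₃CH₂–ONO₂ > CH₃CH₂–OPO(OH)₂ > CH₃CH₂–OAc

Same R in every case — rank the leaving groups.
Rank by basicity of the departing species: weakest base leaves most easily.
CH₃CH₂–Br loses Br⁻: pKₐ(HBr) ≈ -9
CH₃CH₂–Cl loses Cl⁻: pKₐ(HCl) ≈ -7
CH₃CH₂–ONO₂ loses NO₃⁻: pKₐ(HNO₃) ≈ -1.3
CH₃CH₂–OPO(OH)₂ loses H₂PO₄⁻: pKₐ(H₃PO₄) ≈ 2.1
CH₃CH₂–OAc loses AcO⁻: pKₐ(CH₃COOH) ≈ 4.8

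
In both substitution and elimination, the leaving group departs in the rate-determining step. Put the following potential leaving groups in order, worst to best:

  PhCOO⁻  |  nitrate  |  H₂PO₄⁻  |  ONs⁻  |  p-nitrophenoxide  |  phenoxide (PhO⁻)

phenoxide (PhO⁻) < p-nitrophenoxide < PhCOO⁻ < H₂PO₄⁻ < nitrate < ONs⁻

A good leaving group is a weak base: the lower the pKₐ of its conjugate acid, the more readily it departs.
ONs⁻: pKₐ(p-O₂NC₆H₄SO₃H) ≈ -3.5 — p-nitro group further stabilises the sulfonate
nitrate: pKₐ(HNO₃) ≈ -1.3
H₂PO₄⁻: pKₐ(H₃PO₄) ≈ 2.1 — moderate base; biological leaving group after further activation
PhCOO⁻: pKₐ(C₆H₅COOH) ≈ 4.2 — aryl carboxylate
p-nitrophenoxide: pKₐ(p-nitrophenol) ≈ 7.2 — nitro group delocalises the charge; the classic chromogenic LG
phenoxide (PhO⁻): pKₐ(C₆H₅OH (phenol)) ≈ 10
Listed from poorest to best leaving group as asked.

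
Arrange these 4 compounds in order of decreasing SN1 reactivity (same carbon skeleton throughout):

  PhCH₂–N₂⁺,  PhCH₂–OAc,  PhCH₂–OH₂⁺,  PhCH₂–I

PhCH₂–N₂⁺ > PhCH₂–I > PhCH₂–OH₂⁺ > PhCH₂–OAc

Same R in every case — rank the leaving groups.
The more stable X⁻ (or X) is on its own — i.e. the weaker a base it is — the better a leaving group it makes.
PhCH₂–N₂⁺ loses N₂: no meaningful conjugate acid; N₂ departs as an exceptionally stable neutral molecule
PhCH₂–I loses I⁻: pKₐ(HI) ≈ -10
PhCH₂–OH₂⁺ loses H₂O: pKₐ(H₃O⁺) ≈ -1.7
PhCH₂–OAc loses AcO⁻: pKₐ(CH₃COOH) ≈ 4.8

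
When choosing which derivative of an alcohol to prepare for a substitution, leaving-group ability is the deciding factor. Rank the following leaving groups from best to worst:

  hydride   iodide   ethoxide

iodide > ethoxide > hydride

The more stable X⁻ (or X) is on its own — i.e. the weaker a base it is — the better a leaving group it makes.
iodide: pKₐ(HI) ≈ -10 — large, highly polarisable; very weak base
ethoxide: pKₐ(CH₃CH₂OH) ≈ 16 — strong base; alkoxides do not leave unassisted
hydride: pKₐ(H₂) ≈ 36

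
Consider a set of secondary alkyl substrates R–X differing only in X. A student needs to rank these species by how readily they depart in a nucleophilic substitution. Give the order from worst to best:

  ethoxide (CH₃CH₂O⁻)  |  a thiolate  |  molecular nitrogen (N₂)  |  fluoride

ethoxide (CH₃CH₂O⁻) < a thiolate < fluoride < molecular nitrogen (N₂)

molecular nitrogen (N₂): no meaningful conjugate acid; N₂ departs as an exceptionally stable neutral molecule
fluoride: pKₐ(HF) ≈ 3.2 — small and strongly basic; the poor halide leaving group
a thiolate: pKₐ(RSH (a thiol)) ≈ 10.5
ethoxide (CH₃CH₂O⁻): pKₐ(CH₃CH₂OH) ≈ 16 — strong base; alkoxides do not leave unassisted
Listed from poorest to best leaving group as asked.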